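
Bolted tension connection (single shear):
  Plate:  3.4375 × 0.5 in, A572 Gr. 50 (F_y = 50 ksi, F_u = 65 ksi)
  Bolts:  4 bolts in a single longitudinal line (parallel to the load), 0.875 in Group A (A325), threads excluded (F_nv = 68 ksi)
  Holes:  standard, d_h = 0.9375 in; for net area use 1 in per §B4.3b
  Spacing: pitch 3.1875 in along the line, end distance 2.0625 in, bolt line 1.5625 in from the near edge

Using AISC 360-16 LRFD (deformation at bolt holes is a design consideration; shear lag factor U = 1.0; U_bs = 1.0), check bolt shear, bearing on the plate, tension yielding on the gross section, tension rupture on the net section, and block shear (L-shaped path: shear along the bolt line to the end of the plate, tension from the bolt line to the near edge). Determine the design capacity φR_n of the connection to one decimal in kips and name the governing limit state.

59.4 kips (net-section rupture governs)

Bolt shear: A_b = π(0.875)²/4 = 0.60132 in². φR_n = 0.75 × 68 × 0.60132 × 4 × 1 = 122.7 kips.
Bearing (0.5 in plate, F_u = 65 ksi): end bolts L_c = 2.0625 − 0.9375/2 = 1.59375, R_n = min(1.2×1.59375×0.5×65, 2.4×0.875×0.5×65) = 62.156 kips/bolt; interior L_c = 3.1875 − 0.9375 = 2.25, R_n = 68.25 kips/bolt. φR_n = 0.75 × (1×62.156 + 3×68.25) = 200.2 kips.
Tension yield (gross): A_g = 3.4375×0.5 = 1.7188 in². φR_n = 0.90 × 50 × 1.7188 = 77.3 kips.
Tension rupture (net): A_n = (3.4375 − 1×1)×0.5 = 1.2188 in² (U = 1.0, A_e = A_n). φR_n = 0.75 × 65 × 1.2188 = 59.4 kips.
Block shear: shear path 1×[2.0625+3×3.1875] = 1×11.625 in, A_gv = 5.8125, A_nv = 1×(11.625 − 3.5×1)×0.5 = 4.0625 in²; tension to near edge: (1.5625 − 0.5×1)×0.5 = 0.53125 in². R_n = min(0.6×65×4.0625, 0.6×50×5.8125) + 1.0×65×0.53125 = min(158.44, 174.38) + 34.531 = 192.97 kips. φR_n = 0.75 × 192.97 = 144.7 kips.
Governing: min(122.7, 200.2, 77.3, 59.4, 144.7) = 59.4 kips → net-section rupture.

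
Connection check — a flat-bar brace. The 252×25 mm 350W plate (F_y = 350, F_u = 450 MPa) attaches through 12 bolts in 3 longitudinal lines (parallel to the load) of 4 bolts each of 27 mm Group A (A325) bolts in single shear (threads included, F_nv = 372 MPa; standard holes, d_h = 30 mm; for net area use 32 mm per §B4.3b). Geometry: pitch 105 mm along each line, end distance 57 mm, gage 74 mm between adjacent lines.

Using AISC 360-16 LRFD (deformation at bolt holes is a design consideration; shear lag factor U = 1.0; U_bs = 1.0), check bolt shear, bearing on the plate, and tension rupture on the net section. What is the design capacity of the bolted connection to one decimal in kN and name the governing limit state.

Bolt shear: A_b = π(27)²/4 = 572.56 mm². φR_n = 0.75 × 372 × 572.56 × 12 × 1 = 1916.9 kN.
Bearing (25 mm plate, F_u = 450 MPa): end bolts L_c = 57 − 30/2 = 42, R_n = min(1.2×42×25×450, 2.4×27×25×450) = 567 kN/bolt; interior L_c = 105 − 30 = 75, R_n = 729 kN/bolt. φR_n = 0.75 × (3×567 + 9×729) = 6196.5 kN.
Tension rupture (net): A_n = (252 − 3×32)×25 = 3900 mm² (U = 1.0, A_e = A_n). φR_n = 0.75 × 450 × 3900 = 1316.3 kN.
Governing: min(1916.9, 6196.5, 1316.3) = 1316.3 kN → net-section rupture.

1316.3 kN (net-section rupture governs)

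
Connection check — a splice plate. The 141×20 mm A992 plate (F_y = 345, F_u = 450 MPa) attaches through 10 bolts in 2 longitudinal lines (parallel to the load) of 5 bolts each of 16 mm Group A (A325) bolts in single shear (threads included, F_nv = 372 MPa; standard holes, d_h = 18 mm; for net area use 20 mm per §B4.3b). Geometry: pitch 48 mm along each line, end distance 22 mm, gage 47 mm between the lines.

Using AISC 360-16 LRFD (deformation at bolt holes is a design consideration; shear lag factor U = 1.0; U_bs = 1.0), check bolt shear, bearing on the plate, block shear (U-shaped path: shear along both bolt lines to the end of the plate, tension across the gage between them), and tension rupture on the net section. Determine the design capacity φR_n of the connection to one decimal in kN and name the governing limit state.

561.0 kN (bolt shear governs)

Bolt shear: A_b = π(16)²/4 = 201.06 mm². φR_n = 0.75 × 372 × 201.06 × 10 × 1 = 561.0 kN.
Bearing (20 mm plate, F_u = 450 MPa): end bolts L_c = 22 − 18/2 = 13, R_n = min(1.2×13×20×450, 2.4×16×20×450) = 140.4 kN/bolt; interior L_c = 48 − 18 = 30, R_n = 324 kN/bolt. φR_n = 0.75 × (2×140.4 + 8×324) = 2154.6 kN.
Block shear: shear path 2×[22+4×48] = 2×214 mm, A_gv = 8560, A_nv = 2×(214 − 4.5×20)×20 = 4960 mm²; tension across gage: (47 − 1×20)×20 = 540 mm². R_n = min(0.6×450×4960, 0.6×345×8560) + 1.0×450×540 = min(1339.2, 1771.9) + 243 = 1582.2 kN. φR_n = 0.75 × 1582.2 = 1186.7 kN.
Tension rupture (net): A_n = (141 − 2×20)×20 = 2020 mm² (U = 1.0, A_e = A_n). φR_n = 0.75 × 450 × 2020 = 681.8 kN.
Governing: min(561.0, 2154.6, 1186.7, 681.8) = 561.0 kN → bolt shear.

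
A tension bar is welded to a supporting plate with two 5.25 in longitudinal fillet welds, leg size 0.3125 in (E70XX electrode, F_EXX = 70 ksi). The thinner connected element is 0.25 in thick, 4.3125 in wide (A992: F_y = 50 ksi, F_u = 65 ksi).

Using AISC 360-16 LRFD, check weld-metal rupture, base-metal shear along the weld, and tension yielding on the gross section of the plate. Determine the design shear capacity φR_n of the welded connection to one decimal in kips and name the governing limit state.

48.5 kips (gross-section yield governs)

Weld metal: throat = 0.707×0.3125 = 0.22094 in, L = 2×5.25 = 10.5 in. φR_n = 0.75 × 0.6 × 70 × 0.22094 × 10.5 = 73.1 kips.
Base metal shear (0.25 in plate): yield φR_n = 1.0×0.6×50×0.25×10.5 = 78.8 kips; rupture φR_n = 0.75×0.6×65×0.25×10.5 = 76.8 kips; take 76.8 kips (rupture).
Tension yield (gross): A_g = 4.3125×0.25 = 1.0781 in². φR_n = 0.90 × 50 × 1.0781 = 48.5 kips.
Governing: min(73.1, 76.8, 48.5) = 48.5 kips → gross-section yield.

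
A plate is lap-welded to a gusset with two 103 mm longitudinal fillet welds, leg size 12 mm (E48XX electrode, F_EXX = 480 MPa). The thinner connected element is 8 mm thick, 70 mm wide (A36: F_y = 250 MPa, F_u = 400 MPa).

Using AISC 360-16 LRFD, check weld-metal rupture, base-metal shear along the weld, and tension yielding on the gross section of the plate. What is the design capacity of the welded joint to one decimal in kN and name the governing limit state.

126.0 kN (gross-section yield governs)

Weld metal: throat = 0.707×12 = 8.484 mm, L = 2×103 = 206 mm. φR_n = 0.75 × 0.6 × 480 × 8.484 × 206 = 377.5 kN.
Base metal shear (8 mm plate): yield φR_n = 1.0×0.6×250×8×206 = 247.2 kN; rupture φR_n = 0.75×0.6×400×8×206 = 296.6 kN; take 247.2 kN (yield).
Tension yield (gross): A_g = 70×8 = 560 mm². φR_n = 0.90 × 250 × 560 = 126.0 kN.
Governing: min(377.5, 247.2, 126.0) = 126.0 kN → gross-section yield.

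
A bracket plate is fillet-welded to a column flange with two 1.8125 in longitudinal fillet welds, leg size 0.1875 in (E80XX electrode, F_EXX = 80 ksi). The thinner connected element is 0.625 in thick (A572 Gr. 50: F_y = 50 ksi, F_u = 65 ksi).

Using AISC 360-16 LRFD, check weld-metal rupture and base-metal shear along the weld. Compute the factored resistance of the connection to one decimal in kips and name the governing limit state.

Weld metal: throat = 0.707×0.1875 = 0.13256 in, L = 2×1.8125 = 3.625 in. φR_n = 0.75 × 0.6 × 80 × 0.13256 × 3.625 = 17.3 kips.
Base metal shear (0.625 in plate): yield φR_n = 1.0×0.6×50×0.625×3.625 = 68.0 kips; rupture φR_n = 0.75×0.6×65×0.625×3.625 = 66.3 kips; take 66.3 kips (rupture).
Governing: min(17.3, 66.3) = 17.3 kips → weld metal.

17.3 kips (weld metal governs)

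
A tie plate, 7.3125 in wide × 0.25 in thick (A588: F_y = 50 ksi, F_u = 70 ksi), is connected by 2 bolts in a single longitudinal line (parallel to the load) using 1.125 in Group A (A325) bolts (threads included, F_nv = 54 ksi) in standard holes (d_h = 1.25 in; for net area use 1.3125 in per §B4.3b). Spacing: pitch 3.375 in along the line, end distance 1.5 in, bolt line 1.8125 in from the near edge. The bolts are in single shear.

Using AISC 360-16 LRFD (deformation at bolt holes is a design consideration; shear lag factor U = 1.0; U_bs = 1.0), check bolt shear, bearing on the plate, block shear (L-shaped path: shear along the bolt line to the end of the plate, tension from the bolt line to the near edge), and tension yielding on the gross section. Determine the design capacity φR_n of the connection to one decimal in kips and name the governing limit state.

38.1 kips (block shear governs)

Bolt shear: A_b = π(1.125)²/4 = 0.99402 in². φR_n = 0.75 × 54 × 0.99402 × 2 × 1 = 80.5 kips.
Bearing (0.25 in plate, F_u = 70 ksi): end bolts L_c = 1.5 − 1.25/2 = 0.875, R_n = min(1.2×0.875×0.25×70, 2.4×1.125×0.25×70) = 18.375 kips/bolt; interior L_c = 3.375 − 1.25 = 2.125, R_n = 44.625 kips/bolt. φR_n = 0.75 × (1×18.375 + 1×44.625) = 47.3 kips.
Block shear: shear path 1×[1.5+1×3.375] = 1×4.875 in, A_gv = 1.2188, A_nv = 1×(4.875 − 1.5×1.3125)×0.25 = 0.72656 in²; tension to near edge: (1.8125 − 0.5×1.3125)×0.25 = 0.28906 in². R_n = min(0.6×70×0.72656, 0.6×50×1.2188) + 1.0×70×0.28906 = min(30.516, 36.564) + 20.234 = 50.75 kips. φR_n = 0.75 × 50.75 = 38.1 kips.
Tension yield (gross): A_g = 7.3125×0.25 = 1.8281 in². φR_n = 0.90 × 50 × 1.8281 = 82.3 kips.
Governing: min(80.5, 47.3, 38.1, 82.3) = 38.1 kips → block shear.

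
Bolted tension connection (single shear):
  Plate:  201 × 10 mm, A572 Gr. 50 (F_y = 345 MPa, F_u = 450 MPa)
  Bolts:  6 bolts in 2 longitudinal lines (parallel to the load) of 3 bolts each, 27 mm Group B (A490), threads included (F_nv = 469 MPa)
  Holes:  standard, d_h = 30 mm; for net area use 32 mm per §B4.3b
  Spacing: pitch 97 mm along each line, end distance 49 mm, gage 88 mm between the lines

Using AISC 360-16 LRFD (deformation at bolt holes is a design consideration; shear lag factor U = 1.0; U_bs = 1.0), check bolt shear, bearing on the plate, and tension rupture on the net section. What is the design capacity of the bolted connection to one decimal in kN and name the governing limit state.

Bolt shear: A_b = π(27)²/4 = 572.56 mm². φR_n = 0.75 × 469 × 572.56 × 6 × 1 = 1208.4 kN.
Bearing (10 mm plate, F_u = 450 MPa): end bolts L_c = 49 − 30/2 = 34, R_n = min(1.2×34×10×450, 2.4×27×10×450) = 183.6 kN/bolt; interior L_c = 97 − 30 = 67, R_n = 291.6 kN/bolt. φR_n = 0.75 × (2×183.6 + 4×291.6) = 1150.2 kN.
Tension rupture (net): A_n = (201 − 2×32)×10 = 1370 mm² (U = 1.0, A_e = A_n). φR_n = 0.75 × 450 × 1370 = 462.4 kN.
Governing: min(1208.4, 1150.2, 462.4) = 462.4 kN → net-section rupture.

462.4 kN (net-section rupture governs)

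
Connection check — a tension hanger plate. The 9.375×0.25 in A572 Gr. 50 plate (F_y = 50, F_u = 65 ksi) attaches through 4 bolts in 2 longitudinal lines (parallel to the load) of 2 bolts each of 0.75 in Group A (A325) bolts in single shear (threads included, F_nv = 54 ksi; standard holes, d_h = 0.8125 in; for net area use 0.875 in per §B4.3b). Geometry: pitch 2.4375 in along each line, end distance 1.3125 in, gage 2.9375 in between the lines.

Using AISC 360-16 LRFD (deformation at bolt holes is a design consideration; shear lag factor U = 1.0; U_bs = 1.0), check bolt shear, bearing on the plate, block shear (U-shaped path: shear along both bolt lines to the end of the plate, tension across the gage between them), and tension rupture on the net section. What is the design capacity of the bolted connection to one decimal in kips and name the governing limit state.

60.8 kips (block shear governs)

Bolt shear: A_b = π(0.75)²/4 = 0.44179 in². φR_n = 0.75 × 54 × 0.44179 × 4 × 1 = 71.6 kips.
Bearing (0.25 in plate, F_u = 65 ksi): end bolts L_c = 1.3125 − 0.8125/2 = 0.90625, R_n = min(1.2×0.90625×0.25×65, 2.4×0.75×0.25×65) = 17.672 kips/bolt; interior L_c = 2.4375 − 0.8125 = 1.625, R_n = 29.25 kips/bolt. φR_n = 0.75 × (2×17.672 + 2×29.25) = 70.4 kips.
Block shear: shear path 2×[1.3125+1×2.4375] = 2×3.75 in, A_gv = 1.875, A_nv = 2×(3.75 − 1.5×0.875)×0.25 = 1.2188 in²; tension across gage: (2.9375 − 1×0.875)×0.25 = 0.51563 in². R_n = min(0.6×65×1.2188, 0.6×50×1.875) + 1.0×65×0.51563 = min(47.533, 56.25) + 33.516 = 81.049 kips. φR_n = 0.75 × 81.049 = 60.8 kips.
Tension rupture (net): A_n = (9.375 − 2×0.875)×0.25 = 1.9063 in² (U = 1.0, A_e = A_n). φR_n = 0.75 × 65 × 1.9063 = 92.9 kips.
Governing: min(71.6, 70.4, 60.8, 92.9) = 60.8 kips → block shear.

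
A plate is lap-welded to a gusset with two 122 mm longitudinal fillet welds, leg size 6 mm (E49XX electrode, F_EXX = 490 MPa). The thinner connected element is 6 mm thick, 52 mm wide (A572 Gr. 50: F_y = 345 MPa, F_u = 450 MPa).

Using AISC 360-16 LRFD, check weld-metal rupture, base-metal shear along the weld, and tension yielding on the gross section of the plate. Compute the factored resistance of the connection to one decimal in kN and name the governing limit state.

96.9 kN (gross-section yield governs)

Weld metal: throat = 0.707×6 = 4.242 mm, L = 2×122 = 244 mm. φR_n = 0.75 × 0.6 × 490 × 4.242 × 244 = 228.2 kN.
Base metal shear (6 mm plate): yield φR_n = 1.0×0.6×345×6×244 = 303.0 kN; rupture φR_n = 0.75×0.6×450×6×244 = 296.5 kN; take 296.5 kN (rupture).
Tension yield (gross): A_g = 52×6 = 312 mm². φR_n = 0.90 × 345 × 312 = 96.9 kN.
Governing: min(228.2, 296.5, 96.9) = 96.9 kN → gross-section yield.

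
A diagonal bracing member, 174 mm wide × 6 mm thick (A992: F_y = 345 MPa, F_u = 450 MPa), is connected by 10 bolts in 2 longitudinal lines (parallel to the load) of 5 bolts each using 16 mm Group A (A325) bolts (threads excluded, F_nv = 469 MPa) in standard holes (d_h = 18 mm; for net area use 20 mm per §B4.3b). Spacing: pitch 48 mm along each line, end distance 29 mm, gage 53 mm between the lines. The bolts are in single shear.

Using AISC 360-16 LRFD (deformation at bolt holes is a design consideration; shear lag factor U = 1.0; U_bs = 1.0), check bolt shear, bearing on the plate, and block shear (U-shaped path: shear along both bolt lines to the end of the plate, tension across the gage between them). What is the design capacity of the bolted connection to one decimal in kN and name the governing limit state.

385.2 kN (block shear governs)

Bolt shear: A_b = π(16)²/4 = 201.06 mm². φR_n = 0.75 × 469 × 201.06 × 10 × 1 = 707.2 kN.
Bearing (6 mm plate, F_u = 450 MPa): end bolts L_c = 29 − 18/2 = 20, R_n = min(1.2×20×6×450, 2.4×16×6×450) = 64.8 kN/bolt; interior L_c = 48 − 18 = 30, R_n = 97.2 kN/bolt. φR_n = 0.75 × (2×64.8 + 8×97.2) = 680.4 kN.
Block shear: shear path 2×[29+4×48] = 2×221 mm, A_gv = 2652, A_nv = 2×(221 − 4.5×20)×6 = 1572 mm²; tension across gage: (53 − 1×20)×6 = 198 mm². R_n = min(0.6×450×1572, 0.6×345×2652) + 1.0×450×198 = min(424.44, 548.96) + 89.1 = 513.54 kN. φR_n = 0.75 × 513.54 = 385.2 kN.
Governing: min(707.2, 680.4, 385.2) = 385.2 kN → block shear.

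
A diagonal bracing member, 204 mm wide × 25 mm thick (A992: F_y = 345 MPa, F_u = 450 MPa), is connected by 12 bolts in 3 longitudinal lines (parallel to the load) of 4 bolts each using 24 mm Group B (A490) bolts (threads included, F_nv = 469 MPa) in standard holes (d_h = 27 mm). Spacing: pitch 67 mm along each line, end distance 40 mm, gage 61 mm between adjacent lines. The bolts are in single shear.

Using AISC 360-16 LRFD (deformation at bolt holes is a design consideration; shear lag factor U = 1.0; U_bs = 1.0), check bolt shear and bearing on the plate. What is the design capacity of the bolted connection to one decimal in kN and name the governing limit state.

Bolt shear: A_b = π(24)²/4 = 452.39 mm². φR_n = 0.75 × 469 × 452.39 × 12 × 1 = 1909.5 kN.
Bearing (25 mm plate, F_u = 450 MPa): end bolts L_c = 40 − 27/2 = 26.5, R_n = min(1.2×26.5×25×450, 2.4×24×25×450) = 357.75 kN/bolt; interior L_c = 67 − 27 = 40, R_n = 540 kN/bolt. φR_n = 0.75 × (3×357.75 + 9×540) = 4449.9 kN.
Governing: min(1909.5, 4449.9) = 1909.5 kN → bolt shear.

1909.5 kN (bolt shear governs)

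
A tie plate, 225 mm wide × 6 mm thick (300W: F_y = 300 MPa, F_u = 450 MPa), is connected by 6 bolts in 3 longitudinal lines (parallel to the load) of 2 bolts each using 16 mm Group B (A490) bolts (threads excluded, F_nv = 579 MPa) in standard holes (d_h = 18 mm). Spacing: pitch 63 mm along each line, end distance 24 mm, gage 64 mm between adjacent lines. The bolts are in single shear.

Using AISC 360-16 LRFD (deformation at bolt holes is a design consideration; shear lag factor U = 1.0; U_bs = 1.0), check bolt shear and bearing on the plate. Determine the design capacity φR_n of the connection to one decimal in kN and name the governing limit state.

342.6 kN (bearing governs)

Bolt shear: A_b = π(16)²/4 = 201.06 mm². φR_n = 0.75 × 579 × 201.06 × 6 × 1 = 523.9 kN.
Bearing (6 mm plate, F_u = 450 MPa): end bolts L_c = 24 − 18/2 = 15, R_n = min(1.2×15×6×450, 2.4×16×6×450) = 48.6 kN/bolt; interior L_c = 63 − 18 = 45, R_n = 103.68 kN/bolt. φR_n = 0.75 × (3×48.6 + 3×103.68) = 342.6 kN.
Governing: min(523.9, 342.6) = 342.6 kN → bearing.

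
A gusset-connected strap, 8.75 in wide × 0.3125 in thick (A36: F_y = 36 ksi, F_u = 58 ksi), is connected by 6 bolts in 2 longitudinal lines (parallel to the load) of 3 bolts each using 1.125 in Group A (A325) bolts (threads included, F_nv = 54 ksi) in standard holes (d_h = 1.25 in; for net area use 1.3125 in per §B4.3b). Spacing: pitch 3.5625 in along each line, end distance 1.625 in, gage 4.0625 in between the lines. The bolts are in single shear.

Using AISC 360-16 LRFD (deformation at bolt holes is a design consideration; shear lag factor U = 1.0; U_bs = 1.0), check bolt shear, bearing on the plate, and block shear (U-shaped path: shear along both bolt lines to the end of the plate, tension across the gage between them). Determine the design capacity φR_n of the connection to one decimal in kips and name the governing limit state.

Bolt shear: A_b = π(1.125)²/4 = 0.99402 in². φR_n = 0.75 × 54 × 0.99402 × 6 × 1 = 241.5 kips.
Bearing (0.3125 in plate, F_u = 58 ksi): end bolts L_c = 1.625 − 1.25/2 = 1, R_n = min(1.2×1×0.3125×58, 2.4×1.125×0.3125×58) = 21.75 kips/bolt; interior L_c = 3.5625 − 1.25 = 2.3125, R_n = 48.938 kips/bolt. φR_n = 0.75 × (2×21.75 + 4×48.938) = 179.4 kips.
Block shear: shear path 2×[1.625+2×3.5625] = 2×8.75 in, A_gv = 5.4688, A_nv = 2×(8.75 − 2.5×1.3125)×0.3125 = 3.418 in²; tension across gage: (4.0625 − 1×1.3125)×0.3125 = 0.85938 in². R_n = min(0.6×58×3.418, 0.6×36×5.4688) + 1.0×58×0.85938 = min(118.95, 118.13) + 49.844 = 167.97 kips. φR_n = 0.75 × 167.97 = 126.0 kips.
Governing: min(241.5, 179.4, 126.0) = 126.0 kips → block shear.

126.0 kips (block shear governs)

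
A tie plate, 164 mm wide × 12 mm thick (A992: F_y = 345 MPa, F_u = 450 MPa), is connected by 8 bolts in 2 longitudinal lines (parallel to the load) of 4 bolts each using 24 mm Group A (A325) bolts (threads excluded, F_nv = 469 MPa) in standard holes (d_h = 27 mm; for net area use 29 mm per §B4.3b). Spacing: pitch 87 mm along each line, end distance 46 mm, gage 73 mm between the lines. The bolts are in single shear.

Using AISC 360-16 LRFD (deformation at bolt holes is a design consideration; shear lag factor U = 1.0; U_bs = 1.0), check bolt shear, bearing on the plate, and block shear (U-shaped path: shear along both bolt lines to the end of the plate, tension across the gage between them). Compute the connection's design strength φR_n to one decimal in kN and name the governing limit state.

Bolt shear: A_b = π(24)²/4 = 452.39 mm². φR_n = 0.75 × 469 × 452.39 × 8 × 1 = 1273.0 kN.
Bearing (12 mm plate, F_u = 450 MPa): end bolts L_c = 46 − 27/2 = 32.5, R_n = min(1.2×32.5×12×450, 2.4×24×12×450) = 210.6 kN/bolt; interior L_c = 87 − 27 = 60, R_n = 311.04 kN/bolt. φR_n = 0.75 × (2×210.6 + 6×311.04) = 1715.6 kN.
Block shear: shear path 2×[46+3×87] = 2×307 mm, A_gv = 7368, A_nv = 2×(307 − 3.5×29)×12 = 4932 mm²; tension across gage: (73 − 1×29)×12 = 528 mm². R_n = min(0.6×450×4932, 0.6×345×7368) + 1.0×450×528 = min(1331.6, 1525.2) + 237.6 = 1569.2 kN. φR_n = 0.75 × 1569.2 = 1176.9 kN.
Governing: min(1273.0, 1715.6, 1176.9) = 1176.9 kN → block shear.

1176.9 kN (block shear governs)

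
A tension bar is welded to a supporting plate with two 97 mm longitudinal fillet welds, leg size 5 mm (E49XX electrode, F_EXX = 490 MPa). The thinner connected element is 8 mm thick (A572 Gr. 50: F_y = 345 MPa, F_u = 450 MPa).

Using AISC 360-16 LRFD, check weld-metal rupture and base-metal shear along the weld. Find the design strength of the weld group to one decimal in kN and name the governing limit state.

Weld metal: throat = 0.707×5 = 3.535 mm, L = 2×97 = 194 mm. φR_n = 0.75 × 0.6 × 490 × 3.535 × 194 = 151.2 kN.
Base metal shear (8 mm plate): yield φR_n = 1.0×0.6×345×8×194 = 321.3 kN; rupture φR_n = 0.75×0.6×450×8×194 = 314.3 kN; take 314.3 kN (rupture).
Governing: min(151.2, 314.3) = 151.2 kN → weld metal.

151.2 kN (weld metal governs)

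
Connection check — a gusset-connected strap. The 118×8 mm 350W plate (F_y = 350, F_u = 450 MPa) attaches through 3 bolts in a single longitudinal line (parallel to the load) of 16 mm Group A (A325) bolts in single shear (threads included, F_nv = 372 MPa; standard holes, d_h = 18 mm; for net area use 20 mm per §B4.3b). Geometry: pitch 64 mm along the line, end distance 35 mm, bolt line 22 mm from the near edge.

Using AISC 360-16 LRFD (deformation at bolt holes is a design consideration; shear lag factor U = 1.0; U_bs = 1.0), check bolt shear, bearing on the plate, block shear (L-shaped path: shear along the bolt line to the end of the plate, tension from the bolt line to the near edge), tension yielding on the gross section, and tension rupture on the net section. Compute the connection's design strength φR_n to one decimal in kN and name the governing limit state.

168.3 kN (bolt shear governs)

Bolt shear: A_b = π(16)²/4 = 201.06 mm². φR_n = 0.75 × 372 × 201.06 × 3 × 1 = 168.3 kN.
Bearing (8 mm plate, F_u = 450 MPa): end bolts L_c = 35 − 18/2 = 26, R_n = min(1.2×26×8×450, 2.4×16×8×450) = 112.32 kN/bolt; interior L_c = 64 − 18 = 46, R_n = 138.24 kN/bolt. φR_n = 0.75 × (1×112.32 + 2×138.24) = 291.6 kN.
Block shear: shear path 1×[35+2×64] = 1×163 mm, A_gv = 1304, A_nv = 1×(163 − 2.5×20)×8 = 904 mm²; tension to near edge: (22 − 0.5×20)×8 = 96 mm². R_n = min(0.6×450×904, 0.6×350×1304) + 1.0×450×96 = min(244.08, 273.84) + 43.2 = 287.28 kN. φR_n = 0.75 × 287.28 = 215.5 kN.
Tension yield (gross): A_g = 118×8 = 944 mm². φR_n = 0.90 × 350 × 944 = 297.4 kN.
Tension rupture (net): A_n = (118 − 1×20)×8 = 784 mm² (U = 1.0, A_e = A_n). φR_n = 0.75 × 450 × 784 = 264.6 kN.
Governing: min(168.3, 291.6, 215.5, 297.4, 264.6) = 168.3 kN → bolt shear.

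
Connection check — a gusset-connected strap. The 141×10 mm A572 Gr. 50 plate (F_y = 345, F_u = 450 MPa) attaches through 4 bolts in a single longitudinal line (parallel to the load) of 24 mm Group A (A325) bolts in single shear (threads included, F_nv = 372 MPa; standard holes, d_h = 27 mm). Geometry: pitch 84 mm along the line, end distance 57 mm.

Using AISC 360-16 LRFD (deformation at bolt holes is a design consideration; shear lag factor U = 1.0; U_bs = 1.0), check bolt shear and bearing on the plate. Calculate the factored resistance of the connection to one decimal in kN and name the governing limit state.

504.9 kN (bolt shear governs)

Bolt shear: A_b = π(24)²/4 = 452.39 mm². φR_n = 0.75 × 372 × 452.39 × 4 × 1 = 504.9 kN.
Bearing (10 mm plate, F_u = 450 MPa): end bolts L_c = 57 − 27/2 = 43.5, R_n = min(1.2×43.5×10×450, 2.4×24×10×450) = 234.9 kN/bolt; interior L_c = 84 − 27 = 57, R_n = 259.2 kN/bolt. φR_n = 0.75 × (1×234.9 + 3×259.2) = 759.4 kN.
Governing: min(504.9, 759.4) = 504.9 kN → bolt shear.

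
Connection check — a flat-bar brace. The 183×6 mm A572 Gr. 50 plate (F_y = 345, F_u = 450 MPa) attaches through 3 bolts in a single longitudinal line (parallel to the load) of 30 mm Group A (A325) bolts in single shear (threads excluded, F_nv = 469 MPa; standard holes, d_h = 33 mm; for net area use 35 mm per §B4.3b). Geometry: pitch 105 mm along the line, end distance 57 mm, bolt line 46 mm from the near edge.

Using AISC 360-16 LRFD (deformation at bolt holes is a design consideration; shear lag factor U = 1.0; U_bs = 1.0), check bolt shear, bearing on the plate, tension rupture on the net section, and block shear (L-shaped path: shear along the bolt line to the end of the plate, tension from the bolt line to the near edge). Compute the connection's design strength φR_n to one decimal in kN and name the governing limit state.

275.8 kN (block shear governs)

Bolt shear: A_b = π(30)²/4 = 706.86 mm². φR_n = 0.75 × 469 × 706.86 × 3 × 1 = 745.9 kN.
Bearing (6 mm plate, F_u = 450 MPa): end bolts L_c = 57 − 33/2 = 40.5, R_n = min(1.2×40.5×6×450, 2.4×30×6×450) = 131.22 kN/bolt; interior L_c = 105 − 33 = 72, R_n = 194.4 kN/bolt. φR_n = 0.75 × (1×131.22 + 2×194.4) = 390.0 kN.
Tension rupture (net): A_n = (183 − 1×35)×6 = 888 mm² (U = 1.0, A_e = A_n). φR_n = 0.75 × 450 × 888 = 299.7 kN.
Block shear: shear path 1×[57+2×105] = 1×267 mm, A_gv = 1602, A_nv = 1×(267 − 2.5×35)×6 = 1077 mm²; tension to near edge: (46 − 0.5×35)×6 = 171 mm². R_n = min(0.6×450×1077, 0.6×345×1602) + 1.0×450×171 = min(290.79, 331.61) + 76.95 = 367.74 kN. φR_n = 0.75 × 367.74 = 275.8 kN.
Governing: min(745.9, 390.0, 299.7, 275.8) = 275.8 kN → block shear.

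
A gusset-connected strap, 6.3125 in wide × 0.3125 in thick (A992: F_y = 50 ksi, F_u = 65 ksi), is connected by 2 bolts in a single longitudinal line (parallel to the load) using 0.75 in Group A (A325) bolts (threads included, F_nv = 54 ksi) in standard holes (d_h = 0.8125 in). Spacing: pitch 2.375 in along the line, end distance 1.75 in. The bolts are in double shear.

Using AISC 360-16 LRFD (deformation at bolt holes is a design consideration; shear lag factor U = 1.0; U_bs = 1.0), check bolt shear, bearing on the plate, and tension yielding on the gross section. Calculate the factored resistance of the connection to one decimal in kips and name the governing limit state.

Bolt shear: A_b = π(0.75)²/4 = 0.44179 in². φR_n = 0.75 × 54 × 0.44179 × 2 × 2 = 71.6 kips.
Bearing (0.3125 in plate, F_u = 65 ksi): end bolts L_c = 1.75 − 0.8125/2 = 1.34375, R_n = min(1.2×1.34375×0.3125×65, 2.4×0.75×0.3125×65) = 32.754 kips/bolt; interior L_c = 2.375 − 0.8125 = 1.5625, R_n = 36.563 kips/bolt. φR_n = 0.75 × (1×32.754 + 1×36.563) = 52.0 kips.
Tension yield (gross): A_g = 6.3125×0.3125 = 1.9727 in². φR_n = 0.90 × 50 × 1.9727 = 88.8 kips.
Governing: min(71.6, 52.0, 88.8) = 52.0 kips → bearing.

52.0 kips (bearing governs)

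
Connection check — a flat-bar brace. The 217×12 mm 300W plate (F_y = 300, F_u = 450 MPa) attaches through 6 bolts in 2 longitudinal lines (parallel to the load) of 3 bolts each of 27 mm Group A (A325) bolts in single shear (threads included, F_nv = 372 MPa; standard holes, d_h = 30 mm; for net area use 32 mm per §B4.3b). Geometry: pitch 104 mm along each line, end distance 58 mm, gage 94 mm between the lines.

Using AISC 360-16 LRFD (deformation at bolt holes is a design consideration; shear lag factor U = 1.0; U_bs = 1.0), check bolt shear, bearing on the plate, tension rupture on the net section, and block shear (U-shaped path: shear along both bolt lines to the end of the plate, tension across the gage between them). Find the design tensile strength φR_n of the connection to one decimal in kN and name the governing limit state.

619.7 kN (net-section rupture governs)

Bolt shear: A_b = π(27)²/4 = 572.56 mm². φR_n = 0.75 × 372 × 572.56 × 6 × 1 = 958.5 kN.
Bearing (12 mm plate, F_u = 450 MPa): end bolts L_c = 58 − 30/2 = 43, R_n = min(1.2×43×12×450, 2.4×27×12×450) = 278.64 kN/bolt; interior L_c = 104 − 30 = 74, R_n = 349.92 kN/bolt. φR_n = 0.75 × (2×278.64 + 4×349.92) = 1467.7 kN.
Tension rupture (net): A_n = (217 − 2×32)×12 = 1836 mm² (U = 1.0, A_e = A_n). φR_n = 0.75 × 450 × 1836 = 619.7 kN.
Block shear: shear path 2×[58+2×104] = 2×266 mm, A_gv = 6384, A_nv = 2×(266 − 2.5×32)×12 = 4464 mm²; tension across gage: (94 − 1×32)×12 = 744 mm². R_n = min(0.6×450×4464, 0.6×300×6384) + 1.0×450×744 = min(1205.3, 1149.1) + 334.8 = 1483.9 kN. φR_n = 0.75 × 1483.9 = 1112.9 kN.
Governing: min(958.5, 1467.7, 619.7, 1112.9) = 619.7 kN → net-section rupture.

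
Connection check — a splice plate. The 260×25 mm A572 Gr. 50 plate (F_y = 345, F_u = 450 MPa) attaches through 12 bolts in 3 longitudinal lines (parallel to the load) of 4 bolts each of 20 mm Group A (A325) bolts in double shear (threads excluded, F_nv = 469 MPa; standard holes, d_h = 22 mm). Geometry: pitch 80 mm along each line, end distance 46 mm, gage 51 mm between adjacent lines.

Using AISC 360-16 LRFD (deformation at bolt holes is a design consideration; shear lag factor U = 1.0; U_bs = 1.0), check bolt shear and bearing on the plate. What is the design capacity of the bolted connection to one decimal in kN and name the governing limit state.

Bolt shear: A_b = π(20)²/4 = 314.16 mm². φR_n = 0.75 × 469 × 314.16 × 12 × 2 = 2652.1 kN.
Bearing (25 mm plate, F_u = 450 MPa): end bolts L_c = 46 − 22/2 = 35, R_n = min(1.2×35×25×450, 2.4×20×25×450) = 472.5 kN/bolt; interior L_c = 80 − 22 = 58, R_n = 540 kN/bolt. φR_n = 0.75 × (3×472.5 + 9×540) = 4708.1 kN.
Governing: min(2652.1, 4708.1) = 2652.1 kN → bolt shear.

2652.1 kN (bolt shear governs)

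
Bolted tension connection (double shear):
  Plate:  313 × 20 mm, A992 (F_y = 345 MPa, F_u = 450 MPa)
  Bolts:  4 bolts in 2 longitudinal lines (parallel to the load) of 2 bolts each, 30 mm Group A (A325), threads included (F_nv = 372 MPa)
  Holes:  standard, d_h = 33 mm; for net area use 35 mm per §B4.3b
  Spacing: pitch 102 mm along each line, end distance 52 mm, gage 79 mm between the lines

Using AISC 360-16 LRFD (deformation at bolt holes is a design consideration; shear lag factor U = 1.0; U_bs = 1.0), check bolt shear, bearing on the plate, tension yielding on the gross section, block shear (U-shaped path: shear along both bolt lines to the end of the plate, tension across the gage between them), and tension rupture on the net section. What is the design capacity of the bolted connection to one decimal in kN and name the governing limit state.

Bolt shear: A_b = π(30)²/4 = 706.86 mm². φR_n = 0.75 × 372 × 706.86 × 4 × 2 = 1577.7 kN.
Bearing (20 mm plate, F_u = 450 MPa): end bolts L_c = 52 − 33/2 = 35.5, R_n = min(1.2×35.5×20×450, 2.4×30×20×450) = 383.4 kN/bolt; interior L_c = 102 − 33 = 69, R_n = 648 kN/bolt. φR_n = 0.75 × (2×383.4 + 2×648) = 1547.1 kN.
Tension yield (gross): A_g = 313×20 = 6260 mm². φR_n = 0.90 × 345 × 6260 = 1943.7 kN.
Block shear: shear path 2×[52+1×102] = 2×154 mm, A_gv = 6160, A_nv = 2×(154 − 1.5×35)×20 = 4060 mm²; tension across gage: (79 − 1×35)×20 = 880 mm². R_n = min(0.6×450×4060, 0.6×345×6160) + 1.0×450×880 = min(1096.2, 1275.1) + 396 = 1492.2 kN. φR_n = 0.75 × 1492.2 = 1119.2 kN.
Tension rupture (net): A_n = (313 − 2×35)×20 = 4860 mm² (U = 1.0, A_e = A_n). φR_n = 0.75 × 450 × 4860 = 1640.3 kN.
Governing: min(1577.7, 1547.1, 1943.7, 1119.2, 1640.3) = 1119.2 kN → block shear.

1119.2 kN (block shear governs)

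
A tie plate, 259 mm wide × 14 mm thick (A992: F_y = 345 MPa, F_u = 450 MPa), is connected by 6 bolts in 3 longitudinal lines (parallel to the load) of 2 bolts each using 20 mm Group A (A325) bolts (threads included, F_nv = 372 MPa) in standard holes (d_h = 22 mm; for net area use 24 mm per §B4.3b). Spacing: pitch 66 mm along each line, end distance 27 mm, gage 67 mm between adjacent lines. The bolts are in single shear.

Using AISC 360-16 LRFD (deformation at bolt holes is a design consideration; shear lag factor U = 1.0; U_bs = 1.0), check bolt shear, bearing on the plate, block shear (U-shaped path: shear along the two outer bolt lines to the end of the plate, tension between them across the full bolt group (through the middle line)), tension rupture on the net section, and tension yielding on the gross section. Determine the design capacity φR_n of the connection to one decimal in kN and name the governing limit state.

525.9 kN (bolt shear governs)

Bolt shear: A_b = π(20)²/4 = 314.16 mm². φR_n = 0.75 × 372 × 314.16 × 6 × 1 = 525.9 kN.
Bearing (14 mm plate, F_u = 450 MPa): end bolts L_c = 27 − 22/2 = 16, R_n = min(1.2×16×14×450, 2.4×20×14×450) = 120.96 kN/bolt; interior L_c = 66 − 22 = 44, R_n = 302.4 kN/bolt. φR_n = 0.75 × (3×120.96 + 3×302.4) = 952.6 kN.
Block shear: shear path 2×[27+1×66] = 2×93 mm, A_gv = 2604, A_nv = 2×(93 − 1.5×24)×14 = 1596 mm²; tension across gage: (134 − 2×24)×14 = 1204 mm². R_n = min(0.6×450×1596, 0.6×345×2604) + 1.0×450×1204 = min(430.92, 539.03) + 541.8 = 972.72 kN. φR_n = 0.75 × 972.72 = 729.5 kN.
Tension rupture (net): A_n = (259 − 3×24)×14 = 2618 mm² (U = 1.0, A_e = A_n). φR_n = 0.75 × 450 × 2618 = 883.6 kN.
Tension yield (gross): A_g = 259×14 = 3626 mm². φR_n = 0.90 × 345 × 3626 = 1125.9 kN.
Governing: min(525.9, 952.6, 729.5, 883.6, 1125.9) = 525.9 kN → bolt shear.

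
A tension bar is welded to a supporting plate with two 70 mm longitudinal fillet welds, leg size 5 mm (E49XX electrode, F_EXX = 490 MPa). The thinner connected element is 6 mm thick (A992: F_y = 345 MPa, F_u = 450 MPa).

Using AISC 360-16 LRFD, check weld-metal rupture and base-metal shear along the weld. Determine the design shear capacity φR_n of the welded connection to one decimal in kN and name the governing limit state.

109.1 kN (weld metal governs)

Weld metal: throat = 0.707×5 = 3.535 mm, L = 2×70 = 140 mm. φR_n = 0.75 × 0.6 × 490 × 3.535 × 140 = 109.1 kN.
Base metal shear (6 mm plate): yield φR_n = 1.0×0.6×345×6×140 = 173.9 kN; rupture φR_n = 0.75×0.6×450×6×140 = 170.1 kN; take 170.1 kN (rupture).
Governing: min(109.1, 170.1) = 109.1 kN → weld metal.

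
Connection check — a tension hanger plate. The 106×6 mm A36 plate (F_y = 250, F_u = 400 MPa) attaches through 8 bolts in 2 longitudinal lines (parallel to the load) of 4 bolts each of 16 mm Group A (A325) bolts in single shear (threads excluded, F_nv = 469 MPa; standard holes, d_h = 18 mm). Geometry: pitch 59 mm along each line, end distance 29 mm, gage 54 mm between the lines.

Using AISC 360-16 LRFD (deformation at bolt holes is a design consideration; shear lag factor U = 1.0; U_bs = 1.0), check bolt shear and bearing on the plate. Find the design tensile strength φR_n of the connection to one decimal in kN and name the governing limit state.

501.1 kN (bearing governs)

Bolt shear: A_b = π(16)²/4 = 201.06 mm². φR_n = 0.75 × 469 × 201.06 × 8 × 1 = 565.8 kN.
Bearing (6 mm plate, F_u = 400 MPa): end bolts L_c = 29 − 18/2 = 20, R_n = min(1.2×20×6×400, 2.4×16×6×400) = 57.6 kN/bolt; interior L_c = 59 − 18 = 41, R_n = 92.16 kN/bolt. φR_n = 0.75 × (2×57.6 + 6×92.16) = 501.1 kN.
Governing: min(565.8, 501.1) = 501.1 kN → bearing.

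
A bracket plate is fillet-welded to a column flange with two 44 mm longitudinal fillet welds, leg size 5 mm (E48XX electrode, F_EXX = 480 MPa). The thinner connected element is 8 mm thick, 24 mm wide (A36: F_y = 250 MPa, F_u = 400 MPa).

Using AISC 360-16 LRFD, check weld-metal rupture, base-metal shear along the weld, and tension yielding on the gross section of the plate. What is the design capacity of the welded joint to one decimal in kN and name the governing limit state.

43.2 kN (gross-section yield governs)

Weld metal: throat = 0.707×5 = 3.535 mm, L = 2×44 = 88 mm. φR_n = 0.75 × 0.6 × 480 × 3.535 × 88 = 67.2 kN.
Base metal shear (8 mm plate): yield φR_n = 1.0×0.6×250×8×88 = 105.6 kN; rupture φR_n = 0.75×0.6×400×8×88 = 126.7 kN; take 105.6 kN (yield).
Tension yield (gross): A_g = 24×8 = 192 mm². φR_n = 0.90 × 250 × 192 = 43.2 kN.
Governing: min(67.2, 105.6, 43.2) = 43.2 kN → gross-section yield.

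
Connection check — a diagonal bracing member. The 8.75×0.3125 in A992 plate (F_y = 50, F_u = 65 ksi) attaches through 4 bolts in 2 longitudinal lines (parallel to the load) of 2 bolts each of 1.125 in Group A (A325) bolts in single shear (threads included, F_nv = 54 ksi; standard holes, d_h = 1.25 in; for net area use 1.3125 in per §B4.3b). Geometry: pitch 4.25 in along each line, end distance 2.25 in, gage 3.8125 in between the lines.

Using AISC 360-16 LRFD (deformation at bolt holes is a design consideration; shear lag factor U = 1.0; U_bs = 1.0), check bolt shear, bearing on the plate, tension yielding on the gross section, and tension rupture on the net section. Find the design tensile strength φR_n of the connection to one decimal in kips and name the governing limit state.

Bolt shear: A_b = π(1.125)²/4 = 0.99402 in². φR_n = 0.75 × 54 × 0.99402 × 4 × 1 = 161.0 kips.
Bearing (0.3125 in plate, F_u = 65 ksi): end bolts L_c = 2.25 − 1.25/2 = 1.625, R_n = min(1.2×1.625×0.3125×65, 2.4×1.125×0.3125×65) = 39.609 kips/bolt; interior L_c = 4.25 − 1.25 = 3, R_n = 54.844 kips/bolt. φR_n = 0.75 × (2×39.609 + 2×54.844) = 141.7 kips.
Tension yield (gross): A_g = 8.75×0.3125 = 2.7344 in². φR_n = 0.90 × 50 × 2.7344 = 123.0 kips.
Tension rupture (net): A_n = (8.75 − 2×1.3125)×0.3125 = 1.9141 in² (U = 1.0, A_e = A_n). φR_n = 0.75 × 65 × 1.9141 = 93.3 kips.
Governing: min(161.0, 141.7, 123.0, 93.3) = 93.3 kips → net-section rupture.

93.3 kips (net-section rupture governs)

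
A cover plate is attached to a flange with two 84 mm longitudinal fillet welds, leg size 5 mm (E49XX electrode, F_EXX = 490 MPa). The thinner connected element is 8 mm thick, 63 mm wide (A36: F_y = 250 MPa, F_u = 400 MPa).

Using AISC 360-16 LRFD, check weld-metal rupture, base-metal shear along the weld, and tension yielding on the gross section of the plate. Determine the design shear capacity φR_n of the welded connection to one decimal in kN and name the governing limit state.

Weld metal: throat = 0.707×5 = 3.535 mm, L = 2×84 = 168 mm. φR_n = 0.75 × 0.6 × 490 × 3.535 × 168 = 131.0 kN.
Base metal shear (8 mm plate): yield φR_n = 1.0×0.6×250×8×168 = 201.6 kN; rupture φR_n = 0.75×0.6×400×8×168 = 241.9 kN; take 201.6 kN (yield).
Tension yield (gross): A_g = 63×8 = 504 mm². φR_n = 0.90 × 250 × 504 = 113.4 kN.
Governing: min(131.0, 201.6, 113.4) = 113.4 kN → gross-section yield.

113.4 kN (gross-section yield governs)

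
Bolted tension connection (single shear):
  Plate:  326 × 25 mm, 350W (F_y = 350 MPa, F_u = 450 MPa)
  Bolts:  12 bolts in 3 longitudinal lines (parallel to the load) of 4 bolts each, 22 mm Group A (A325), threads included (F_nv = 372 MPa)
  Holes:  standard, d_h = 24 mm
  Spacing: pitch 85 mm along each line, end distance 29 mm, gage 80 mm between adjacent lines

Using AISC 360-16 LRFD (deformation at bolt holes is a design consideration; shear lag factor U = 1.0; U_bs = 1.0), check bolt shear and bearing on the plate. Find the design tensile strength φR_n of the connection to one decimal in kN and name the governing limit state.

1272.7 kN (bolt shear governs)

Bolt shear: A_b = π(22)²/4 = 380.13 mm². φR_n = 0.75 × 372 × 380.13 × 12 × 1 = 1272.7 kN.
Bearing (25 mm plate, F_u = 450 MPa): end bolts L_c = 29 − 24/2 = 17, R_n = min(1.2×17×25×450, 2.4×22×25×450) = 229.5 kN/bolt; interior L_c = 85 − 24 = 61, R_n = 594 kN/bolt. φR_n = 0.75 × (3×229.5 + 9×594) = 4525.9 kN.
Governing: min(1272.7, 4525.9) = 1272.7 kN → bolt shear.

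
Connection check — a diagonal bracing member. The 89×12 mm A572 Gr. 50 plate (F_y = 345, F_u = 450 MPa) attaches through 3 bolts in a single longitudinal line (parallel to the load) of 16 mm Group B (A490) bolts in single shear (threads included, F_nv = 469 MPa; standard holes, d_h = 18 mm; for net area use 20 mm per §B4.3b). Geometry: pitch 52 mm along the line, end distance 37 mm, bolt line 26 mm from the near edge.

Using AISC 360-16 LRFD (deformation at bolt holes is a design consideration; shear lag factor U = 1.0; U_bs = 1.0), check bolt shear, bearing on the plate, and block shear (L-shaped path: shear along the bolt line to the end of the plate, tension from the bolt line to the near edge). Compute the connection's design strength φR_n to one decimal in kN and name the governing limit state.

Bolt shear: A_b = π(16)²/4 = 201.06 mm². φR_n = 0.75 × 469 × 201.06 × 3 × 1 = 212.2 kN.
Bearing (12 mm plate, F_u = 450 MPa): end bolts L_c = 37 − 18/2 = 28, R_n = min(1.2×28×12×450, 2.4×16×12×450) = 181.44 kN/bolt; interior L_c = 52 − 18 = 34, R_n = 207.36 kN/bolt. φR_n = 0.75 × (1×181.44 + 2×207.36) = 447.1 kN.
Block shear: shear path 1×[37+2×52] = 1×141 mm, A_gv = 1692, A_nv = 1×(141 − 2.5×20)×12 = 1092 mm²; tension to near edge: (26 − 0.5×20)×12 = 192 mm². R_n = min(0.6×450×1092, 0.6×345×1692) + 1.0×450×192 = min(294.84, 350.24) + 86.4 = 381.24 kN. φR_n = 0.75 × 381.24 = 285.9 kN.
Governing: min(212.2, 447.1, 285.9) = 212.2 kN → bolt shear.

212.2 kN (bolt shear governs)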